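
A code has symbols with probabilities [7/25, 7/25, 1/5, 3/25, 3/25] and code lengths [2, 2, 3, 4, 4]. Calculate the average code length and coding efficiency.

Average length L = Σ p_i × l_i = 2.6800 bits
Entropy H = 2.2270 bits
Efficiency η = H/L × 100% = 83.10%


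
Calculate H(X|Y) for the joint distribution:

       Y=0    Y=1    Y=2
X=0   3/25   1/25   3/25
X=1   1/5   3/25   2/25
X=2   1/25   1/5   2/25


H(X|Y) = Σ_y p(y) H(X|Y=y)
  p(Y=0) = 9/25, H(X|Y=0) = 1.3516
  p(Y=1) = 9/25, H(X|Y=1) = 1.3516
  p(Y=2) = 7/25, H(X|Y=2) = 1.5567
H(X|Y) = 0.3600×1.3516 + 0.3600×1.3516 + 0.2800×1.5567 = 1.4090 bits


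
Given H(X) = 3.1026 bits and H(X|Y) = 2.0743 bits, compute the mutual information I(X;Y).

I(X;Y) = H(X) - H(X|Y)
I(X;Y) = 3.1026 - 2.0743 = 1.0283 bits


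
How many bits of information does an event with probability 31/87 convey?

Information content I(x) = -log₂(p(x))
I = -log₂(31/87) = -log₂(0.3563)
I = 1.4887 bits


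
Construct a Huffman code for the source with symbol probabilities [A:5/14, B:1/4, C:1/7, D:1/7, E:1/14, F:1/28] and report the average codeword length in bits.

Huffman tree construction:
Combine smallest probabilities repeatedly
Resulting codes:
  A: 11 (length 2)
  B: 01 (length 2)
  C: 101 (length 3)
  D: 00 (length 2)
  E: 1001 (length 4)
  F: 1000 (length 4)
Average length = Σ p(s) × length(s) = 2.3571 bits


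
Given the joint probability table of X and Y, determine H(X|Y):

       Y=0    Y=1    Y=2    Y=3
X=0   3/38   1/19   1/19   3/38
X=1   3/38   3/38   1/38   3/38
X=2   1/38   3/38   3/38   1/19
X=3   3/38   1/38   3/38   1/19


H(X|Y) = Σ_y p(y) H(X|Y=y)
  p(Y=0) = 5/19, H(X|Y=0) = 1.8955
  p(Y=1) = 9/38, H(X|Y=1) = 1.8911
  p(Y=2) = 9/38, H(X|Y=2) = 1.8911
  p(Y=3) = 5/19, H(X|Y=3) = 1.9710
H(X|Y) = 0.2632×1.8955 + 0.2368×1.8911 + 0.2368×1.8911 + 0.2632×1.9710 = 1.9132 bits


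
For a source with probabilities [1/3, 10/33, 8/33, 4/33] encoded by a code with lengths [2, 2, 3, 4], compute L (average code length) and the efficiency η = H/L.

Average length L = Σ p_i × l_i = 2.4848 bits
Entropy H = 1.9149 bits
Efficiency η = H/L × 100% = 77.06%


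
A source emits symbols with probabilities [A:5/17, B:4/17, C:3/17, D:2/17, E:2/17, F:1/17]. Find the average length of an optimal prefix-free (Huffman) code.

Huffman tree construction:
Combine smallest probabilities repeatedly
Resulting codes:
  A: 10 (length 2)
  B: 01 (length 2)
  C: 111 (length 3)
  D: 001 (length 3)
  E: 110 (length 3)
  F: 000 (length 3)
Average length = Σ p(s) × length(s) = 2.4706 bits


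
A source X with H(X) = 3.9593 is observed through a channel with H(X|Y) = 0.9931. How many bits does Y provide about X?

I(X;Y) = H(X) - H(X|Y)
I(X;Y) = 3.9593 - 0.9931 = 2.9662 bits


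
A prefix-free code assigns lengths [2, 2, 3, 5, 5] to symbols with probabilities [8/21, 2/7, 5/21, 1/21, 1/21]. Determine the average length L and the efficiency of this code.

Average length L = Σ p_i × l_i = 2.5238 bits
Entropy H = 1.9581 bits
Efficiency η = H/L × 100% = 77.58%


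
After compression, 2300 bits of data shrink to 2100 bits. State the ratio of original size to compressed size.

Compression ratio = Original / Compressed
= 2300 / 2100 = 1.10:1


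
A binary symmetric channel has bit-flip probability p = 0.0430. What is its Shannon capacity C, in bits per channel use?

For BSC with error probability p:
C = 1 - H(p) where H(p) is binary entropy
H(0.0430) = -0.0430 × log₂(0.0430) - 0.9570 × log₂(0.9570)
H(p) = 0.2559
C = 1 - 0.2559 = 0.7441 bits/use


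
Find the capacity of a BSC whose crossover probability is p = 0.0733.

For BSC with error probability p:
C = 1 - H(p) where H(p) is binary entropy
H(0.0733) = -0.0733 × log₂(0.0733) - 0.9267 × log₂(0.9267)
H(p) = 0.3781
C = 1 - 0.3781 = 0.6219 bits/use


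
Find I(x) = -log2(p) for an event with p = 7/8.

Information content I(x) = -log₂(p(x))
I = -log₂(7/8) = -log₂(0.8750)
I = 0.1926 bits


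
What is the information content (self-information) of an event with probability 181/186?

Information content I(x) = -log₂(p(x))
I = -log₂(181/186) = -log₂(0.9731)
I = 0.0393 bits


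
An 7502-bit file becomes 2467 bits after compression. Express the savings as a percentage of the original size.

Space savings = (1 - Compressed/Original) × 100%
= (1 - 2467/7502) × 100%
= 67.12%


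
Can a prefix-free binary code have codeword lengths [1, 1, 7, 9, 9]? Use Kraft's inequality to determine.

Kraft inequality: Σ 2^(-l_i) ≤ 1 for prefix-free code
Calculating: 2^(-1) + 2^(-1) + 2^(-7) + 2^(-9) + 2^(-9)
= 0.5 + 0.5 + 0.0078125 + 0.001953125 + 0.001953125
= 1.0117
Since 1.0117 > 1, prefix-free code does not exist


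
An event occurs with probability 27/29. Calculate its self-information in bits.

Information content I(x) = -log₂(p(x))
I = -log₂(27/29) = -log₂(0.9310)
I = 0.1031 bits


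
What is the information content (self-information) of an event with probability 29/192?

Information content I(x) = -log₂(p(x))
I = -log₂(29/192) = -log₂(0.1510)
I = 2.7270 bits


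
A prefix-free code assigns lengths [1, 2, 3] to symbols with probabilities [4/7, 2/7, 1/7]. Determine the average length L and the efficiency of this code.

Average length L = Σ p_i × l_i = 1.5714 bits
Entropy H = 1.3788 bits
Efficiency η = H/L × 100% = 87.74%


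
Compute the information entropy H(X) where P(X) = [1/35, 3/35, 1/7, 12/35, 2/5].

H(X) = -Σ p(x) log₂ p(x)
  -1/35 × log₂(1/35) = 0.1466
  -3/35 × log₂(3/35) = 0.3038
  -1/7 × log₂(1/7) = 0.4011
  -12/35 × log₂(12/35) = 0.5295
  -2/5 × log₂(2/5) = 0.5288
H(X) = 1.9097 bits


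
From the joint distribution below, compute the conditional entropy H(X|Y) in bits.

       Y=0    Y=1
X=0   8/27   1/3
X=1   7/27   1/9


H(X|Y) = Σ_y p(y) H(X|Y=y)
  p(Y=0) = 5/9, H(X|Y=0) = 0.9968
  p(Y=1) = 4/9, H(X|Y=1) = 0.8113
H(X|Y) = 0.5556×0.9968 + 0.4444×0.8113 = 0.9143 bits


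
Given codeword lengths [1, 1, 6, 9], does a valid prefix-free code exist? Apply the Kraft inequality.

Kraft inequality: Σ 2^(-l_i) ≤ 1 for prefix-free code
Calculating: 2^(-1) + 2^(-1) + 2^(-6) + 2^(-9)
= 0.5 + 0.5 + 0.015625 + 0.001953125
= 1.0176
Since 1.0176 > 1, prefix-free code does not exist


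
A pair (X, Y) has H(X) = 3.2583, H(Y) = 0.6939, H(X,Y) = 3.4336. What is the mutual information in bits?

I(X;Y) = H(X) + H(Y) - H(X,Y)
I(X;Y) = 3.2583 + 0.6939 - 3.4336 = 0.5186 bits


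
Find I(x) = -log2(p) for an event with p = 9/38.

Information content I(x) = -log₂(p(x))
I = -log₂(9/38) = -log₂(0.2368)
I = 2.0780 bits


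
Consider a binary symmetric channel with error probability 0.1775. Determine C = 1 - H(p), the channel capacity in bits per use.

For BSC with error probability p:
C = 1 - H(p) where H(p) is binary entropy
H(0.1775) = -0.1775 × log₂(0.1775) - 0.8225 × log₂(0.8225)
H(p) = 0.6746
C = 1 - 0.6746 = 0.3254 bits/use


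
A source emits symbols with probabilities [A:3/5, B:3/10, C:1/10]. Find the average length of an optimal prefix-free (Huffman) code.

Huffman tree construction:
Combine smallest probabilities repeatedly
Resulting codes:
  A: 1 (length 1)
  B: 01 (length 2)
  C: 00 (length 2)
Average length = Σ p(s) × length(s) = 1.4000 bits


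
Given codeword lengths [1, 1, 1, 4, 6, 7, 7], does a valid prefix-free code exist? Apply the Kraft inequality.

Kraft inequality: Σ 2^(-l_i) ≤ 1 for prefix-free code
Calculating: 2^(-1) + 2^(-1) + 2^(-1) + 2^(-4) + 2^(-6) + 2^(-7) + 2^(-7)
= 0.5 + 0.5 + 0.5 + 0.0625 + 0.015625 + 0.0078125 + 0.0078125
= 1.5938
Since 1.5938 > 1, prefix-free code does not exist


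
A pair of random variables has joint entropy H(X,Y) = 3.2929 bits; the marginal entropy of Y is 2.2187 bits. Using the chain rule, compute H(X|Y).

Chain rule: H(X,Y) = H(X|Y) + H(Y)
H(X|Y) = H(X,Y) - H(Y) = 3.2929 - 2.2187 = 1.0742 bits


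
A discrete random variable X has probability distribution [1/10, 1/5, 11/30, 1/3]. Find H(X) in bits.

H(X) = -Σ p(x) log₂ p(x)
  -1/10 × log₂(1/10) = 0.3322
  -1/5 × log₂(1/5) = 0.4644
  -11/30 × log₂(11/30) = 0.5307
  -1/3 × log₂(1/3) = 0.5283
H(X) = 1.8556 bits


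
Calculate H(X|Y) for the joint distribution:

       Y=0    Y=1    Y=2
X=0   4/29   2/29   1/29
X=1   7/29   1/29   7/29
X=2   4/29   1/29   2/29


H(X|Y) = Σ_y p(y) H(X|Y=y)
  p(Y=0) = 15/29, H(X|Y=0) = 1.5301
  p(Y=1) = 4/29, H(X|Y=1) = 1.5000
  p(Y=2) = 10/29, H(X|Y=2) = 1.1568
H(X|Y) = 0.5172×1.5301 + 0.1379×1.5000 + 0.3448×1.1568 = 1.3972 bits


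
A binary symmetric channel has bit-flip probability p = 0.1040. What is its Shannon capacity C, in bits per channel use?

For BSC with error probability p:
C = 1 - H(p) where H(p) is binary entropy
H(0.1040) = -0.1040 × log₂(0.1040) - 0.8960 × log₂(0.8960)
H(p) = 0.4815
C = 1 - 0.4815 = 0.5185 bits/use


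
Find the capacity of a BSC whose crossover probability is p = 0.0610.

For BSC with error probability p:
C = 1 - H(p) where H(p) is binary entropy
H(0.0610) = -0.0610 × log₂(0.0610) - 0.9390 × log₂(0.9390)
H(p) = 0.3314
C = 1 - 0.3314 = 0.6686 bits/use


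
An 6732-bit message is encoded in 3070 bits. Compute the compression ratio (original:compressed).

Compression ratio = Original / Compressed
= 6732 / 3070 = 2.19:1


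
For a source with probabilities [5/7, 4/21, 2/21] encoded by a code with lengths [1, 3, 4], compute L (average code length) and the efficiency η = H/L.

Average length L = Σ p_i × l_i = 1.6667 bits
Entropy H = 1.1255 bits
Efficiency η = H/L × 100% = 67.53%


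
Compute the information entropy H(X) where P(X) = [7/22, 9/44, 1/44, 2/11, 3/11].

H(X) = -Σ p(x) log₂ p(x)
  -7/22 × log₂(7/22) = 0.5257
  -9/44 × log₂(9/44) = 0.4683
  -1/44 × log₂(1/44) = 0.1241
  -2/11 × log₂(2/11) = 0.4472
  -3/11 × log₂(3/11) = 0.5112
H(X) = 2.0764 bits


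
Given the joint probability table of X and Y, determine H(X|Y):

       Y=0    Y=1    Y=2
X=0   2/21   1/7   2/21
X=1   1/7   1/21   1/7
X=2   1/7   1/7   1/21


H(X|Y) = Σ_y p(y) H(X|Y=y)
  p(Y=0) = 8/21, H(X|Y=0) = 1.5613
  p(Y=1) = 1/3, H(X|Y=1) = 1.4488
  p(Y=2) = 2/7, H(X|Y=2) = 1.4591
H(X|Y) = 0.3810×1.5613 + 0.3333×1.4488 + 0.2857×1.4591 = 1.4946 bits


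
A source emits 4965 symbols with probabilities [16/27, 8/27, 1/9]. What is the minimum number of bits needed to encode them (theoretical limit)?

Entropy H = 1.3195 bits/symbol
Minimum bits = H × n = 1.3195 × 4965
= 6551.42 bits


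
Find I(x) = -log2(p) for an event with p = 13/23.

Information content I(x) = -log₂(p(x))
I = -log₂(13/23) = -log₂(0.5652)
I = 0.8231 bits


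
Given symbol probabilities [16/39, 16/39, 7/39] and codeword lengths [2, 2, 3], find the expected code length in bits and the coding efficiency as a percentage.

Average length L = Σ p_i × l_i = 2.1795 bits
Entropy H = 1.4995 bits
Efficiency η = H/L × 100% = 68.80%


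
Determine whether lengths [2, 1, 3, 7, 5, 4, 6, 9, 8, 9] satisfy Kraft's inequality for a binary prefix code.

Kraft inequality: Σ 2^(-l_i) ≤ 1 for prefix-free code
Calculating: 2^(-2) + 2^(-1) + 2^(-3) + 2^(-7) + 2^(-5) + 2^(-4) + 2^(-6) + 2^(-9) + 2^(-8) + 2^(-9)
= 0.25 + 0.5 + 0.125 + 0.0078125 + 0.03125 + 0.0625 + 0.015625 + 0.001953125 + 0.00390625 + 0.001953125
= 1.0000
Since 1.0000 ≤ 1, prefix-free code exists


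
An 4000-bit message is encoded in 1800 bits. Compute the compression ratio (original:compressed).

Compression ratio = Original / Compressed
= 4000 / 1800 = 2.22:1


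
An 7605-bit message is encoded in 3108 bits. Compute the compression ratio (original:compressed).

Compression ratio = Original / Compressed
= 7605 / 3108 = 2.45:1


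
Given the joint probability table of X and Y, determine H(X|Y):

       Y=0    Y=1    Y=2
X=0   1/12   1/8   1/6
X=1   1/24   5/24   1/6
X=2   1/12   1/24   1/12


H(X|Y) = Σ_y p(y) H(X|Y=y)
  p(Y=0) = 5/24, H(X|Y=0) = 1.5219
  p(Y=1) = 3/8, H(X|Y=1) = 1.3516
  p(Y=2) = 5/12, H(X|Y=2) = 1.5219
H(X|Y) = 0.2083×1.5219 + 0.3750×1.3516 + 0.4167×1.5219 = 1.4581 bits


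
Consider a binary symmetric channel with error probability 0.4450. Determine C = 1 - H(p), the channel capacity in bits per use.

For BSC with error probability p:
C = 1 - H(p) where H(p) is binary entropy
H(0.4450) = -0.4450 × log₂(0.4450) - 0.5550 × log₂(0.5550)
H(p) = 0.9913
C = 1 - 0.9913 = 0.0087 bits/use


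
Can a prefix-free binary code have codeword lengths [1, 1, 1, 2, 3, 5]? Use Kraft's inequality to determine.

Kraft inequality: Σ 2^(-l_i) ≤ 1 for prefix-free code
Calculating: 2^(-1) + 2^(-1) + 2^(-1) + 2^(-2) + 2^(-3) + 2^(-5)
= 0.5 + 0.5 + 0.5 + 0.25 + 0.125 + 0.03125
= 1.9062
Since 1.9062 > 1, prefix-free code does not exist


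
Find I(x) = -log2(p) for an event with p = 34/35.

Information content I(x) = -log₂(p(x))
I = -log₂(34/35) = -log₂(0.9714)
I = 0.0418 bits


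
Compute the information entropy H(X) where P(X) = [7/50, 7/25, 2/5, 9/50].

H(X) = -Σ p(x) log₂ p(x)
  -7/50 × log₂(7/50) = 0.3971
  -7/25 × log₂(7/25) = 0.5142
  -2/5 × log₂(2/5) = 0.5288
  -9/50 × log₂(9/50) = 0.4453
H(X) = 1.8854 bits


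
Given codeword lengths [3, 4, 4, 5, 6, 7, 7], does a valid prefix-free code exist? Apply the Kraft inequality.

Kraft inequality: Σ 2^(-l_i) ≤ 1 for prefix-free code
Calculating: 2^(-3) + 2^(-4) + 2^(-4) + 2^(-5) + 2^(-6) + 2^(-7) + 2^(-7)
= 0.125 + 0.0625 + 0.0625 + 0.03125 + 0.015625 + 0.0078125 + 0.0078125
= 0.3125
Since 0.3125 ≤ 1, prefix-free code exists


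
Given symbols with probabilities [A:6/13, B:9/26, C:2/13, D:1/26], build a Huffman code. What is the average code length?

Huffman tree construction:
Combine smallest probabilities repeatedly
Resulting codes:
  A: 0 (length 1)
  B: 11 (length 2)
  C: 101 (length 3)
  D: 100 (length 3)
Average length = Σ p(s) × length(s) = 1.7308 bits


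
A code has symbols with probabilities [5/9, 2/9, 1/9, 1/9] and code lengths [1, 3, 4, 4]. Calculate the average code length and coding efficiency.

Average length L = Σ p_i × l_i = 2.1111 bits
Entropy H = 1.6577 bits
Efficiency η = H/L × 100% = 78.52%


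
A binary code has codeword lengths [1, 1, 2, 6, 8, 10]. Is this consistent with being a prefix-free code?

Kraft inequality: Σ 2^(-l_i) ≤ 1 for prefix-free code
Calculating: 2^(-1) + 2^(-1) + 2^(-2) + 2^(-6) + 2^(-8) + 2^(-10)
= 0.5 + 0.5 + 0.25 + 0.015625 + 0.00390625 + 0.0009765625
= 1.2705
Since 1.2705 > 1, prefix-free code does not exist


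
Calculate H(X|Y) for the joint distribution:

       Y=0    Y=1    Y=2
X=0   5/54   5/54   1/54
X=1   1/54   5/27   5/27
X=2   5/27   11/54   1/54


H(X|Y) = Σ_y p(y) H(X|Y=y)
  p(Y=0) = 8/27, H(X|Y=0) = 1.1982
  p(Y=1) = 13/27, H(X|Y=1) = 1.5126
  p(Y=2) = 2/9, H(X|Y=2) = 0.8167
H(X|Y) = 0.2963×1.1982 + 0.4815×1.5126 + 0.2222×0.8167 = 1.2648 bits


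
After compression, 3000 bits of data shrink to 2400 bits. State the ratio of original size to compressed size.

Compression ratio = Original / Compressed
= 3000 / 2400 = 1.25:1


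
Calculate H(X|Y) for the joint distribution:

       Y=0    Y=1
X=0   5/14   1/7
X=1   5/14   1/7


H(X|Y) = Σ_y p(y) H(X|Y=y)
  p(Y=0) = 5/7, H(X|Y=0) = 1.0000
  p(Y=1) = 2/7, H(X|Y=1) = 1.0000
H(X|Y) = 0.7143×1.0000 + 0.2857×1.0000 = 1.0000 bits


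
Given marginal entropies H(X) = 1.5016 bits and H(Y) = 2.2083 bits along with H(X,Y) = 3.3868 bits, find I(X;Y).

I(X;Y) = H(X) + H(Y) - H(X,Y)
I(X;Y) = 1.5016 + 2.2083 - 3.3868 = 0.3231 bits


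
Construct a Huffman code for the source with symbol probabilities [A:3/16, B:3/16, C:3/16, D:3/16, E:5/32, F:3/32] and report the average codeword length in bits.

Huffman tree construction:
Combine smallest probabilities repeatedly
Resulting codes:
  A: 110 (length 3)
  B: 111 (length 3)
  C: 00 (length 2)
  D: 01 (length 2)
  E: 101 (length 3)
  F: 100 (length 3)
Average length = Σ p(s) × length(s) = 2.6250 bits


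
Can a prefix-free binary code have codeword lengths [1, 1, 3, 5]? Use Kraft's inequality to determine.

Kraft inequality: Σ 2^(-l_i) ≤ 1 for prefix-free code
Calculating: 2^(-1) + 2^(-1) + 2^(-3) + 2^(-5)
= 0.5 + 0.5 + 0.125 + 0.03125
= 1.1562
Since 1.1562 > 1, prefix-free code does not exist


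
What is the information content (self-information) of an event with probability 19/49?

Information content I(x) = -log₂(p(x))
I = -log₂(19/49) = -log₂(0.3878)
I = 1.3668 bits


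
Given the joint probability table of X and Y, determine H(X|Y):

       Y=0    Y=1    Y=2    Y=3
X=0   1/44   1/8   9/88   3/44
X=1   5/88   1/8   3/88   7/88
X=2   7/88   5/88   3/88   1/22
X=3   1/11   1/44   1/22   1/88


H(X|Y) = Σ_y p(y) H(X|Y=y)
  p(Y=0) = 1/4, H(X|Y=0) = 1.8567
  p(Y=1) = 29/88, H(X|Y=1) = 1.7643
  p(Y=2) = 19/88, H(X|Y=2) = 1.8248
  p(Y=3) = 9/44, H(X|Y=3) = 1.7721
H(X|Y) = 0.2500×1.8567 + 0.3295×1.7643 + 0.2159×1.8248 + 0.2045×1.7721 = 1.8020 bits


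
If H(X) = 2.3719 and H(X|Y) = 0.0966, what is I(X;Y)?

I(X;Y) = H(X) - H(X|Y)
I(X;Y) = 2.3719 - 0.0966 = 2.2753 bits


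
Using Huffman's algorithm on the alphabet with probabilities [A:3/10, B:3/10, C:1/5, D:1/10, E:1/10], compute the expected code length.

Huffman tree construction:
Combine smallest probabilities repeatedly
Resulting codes:
  A: 10 (length 2)
  B: 11 (length 2)
  C: 00 (length 2)
  D: 010 (length 3)
  E: 011 (length 3)
Average length = Σ p(s) × length(s) = 2.2000 bits


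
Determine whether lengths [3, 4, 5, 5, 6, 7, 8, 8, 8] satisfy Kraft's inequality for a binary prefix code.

Kraft inequality: Σ 2^(-l_i) ≤ 1 for prefix-free code
Calculating: 2^(-3) + 2^(-4) + 2^(-5) + 2^(-5) + 2^(-6) + 2^(-7) + 2^(-8) + 2^(-8) + 2^(-8)
= 0.125 + 0.0625 + 0.03125 + 0.03125 + 0.015625 + 0.0078125 + 0.00390625 + 0.00390625 + 0.00390625
= 0.2852
Since 0.2852 ≤ 1, prefix-free code exists


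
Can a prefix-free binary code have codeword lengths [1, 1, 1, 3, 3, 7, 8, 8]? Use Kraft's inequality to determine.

Kraft inequality: Σ 2^(-l_i) ≤ 1 for prefix-free code
Calculating: 2^(-1) + 2^(-1) + 2^(-1) + 2^(-3) + 2^(-3) + 2^(-7) + 2^(-8) + 2^(-8)
= 0.5 + 0.5 + 0.5 + 0.125 + 0.125 + 0.0078125 + 0.00390625 + 0.00390625
= 1.7656
Since 1.7656 > 1, prefix-free code does not exist


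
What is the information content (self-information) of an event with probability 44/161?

Information content I(x) = -log₂(p(x))
I = -log₂(44/161) = -log₂(0.2733)
I = 1.8715 bits


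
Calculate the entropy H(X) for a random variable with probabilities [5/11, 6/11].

H(X) = -Σ p(x) log₂ p(x)
  -5/11 × log₂(5/11) = 0.5170
  -6/11 × log₂(6/11) = 0.4770
H(X) = 0.9940 bits


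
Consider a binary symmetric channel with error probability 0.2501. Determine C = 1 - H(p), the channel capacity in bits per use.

For BSC with error probability p:
C = 1 - H(p) where H(p) is binary entropy
H(0.2501) = -0.2501 × log₂(0.2501) - 0.7499 × log₂(0.7499)
H(p) = 0.8114
C = 1 - 0.8114 = 0.1886 bits/use


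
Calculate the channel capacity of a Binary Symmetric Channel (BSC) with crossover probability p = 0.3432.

For BSC with error probability p:
C = 1 - H(p) where H(p) is binary entropy
H(0.3432) = -0.3432 × log₂(0.3432) - 0.6568 × log₂(0.6568)
H(p) = 0.9278
C = 1 - 0.9278 = 0.0722 bits/use


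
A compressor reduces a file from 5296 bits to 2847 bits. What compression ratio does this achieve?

Compression ratio = Original / Compressed
= 5296 / 2847 = 1.86:1


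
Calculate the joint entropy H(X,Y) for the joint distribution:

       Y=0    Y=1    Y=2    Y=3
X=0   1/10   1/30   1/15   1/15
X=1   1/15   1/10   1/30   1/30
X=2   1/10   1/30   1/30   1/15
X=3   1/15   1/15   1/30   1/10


H(X,Y) = -Σ p(x,y) log₂ p(x,y)
  p(0,0)=1/10: -0.1000 × log₂(0.1000) = 0.3322
  p(0,1)=1/30: -0.0333 × log₂(0.0333) = 0.1636
  p(0,2)=1/15: -0.0667 × log₂(0.0667) = 0.2605
  p(0,3)=1/15: -0.0667 × log₂(0.0667) = 0.2605
  p(1,0)=1/15: -0.0667 × log₂(0.0667) = 0.2605
  p(1,1)=1/10: -0.1000 × log₂(0.1000) = 0.3322
  p(1,2)=1/30: -0.0333 × log₂(0.0333) = 0.1636
  p(1,3)=1/30: -0.0333 × log₂(0.0333) = 0.1636
  p(2,0)=1/10: -0.1000 × log₂(0.1000) = 0.3322
  p(2,1)=1/30: -0.0333 × log₂(0.0333) = 0.1636
  p(2,2)=1/30: -0.0333 × log₂(0.0333) = 0.1636
  p(2,3)=1/15: -0.0667 × log₂(0.0667) = 0.2605
  p(3,0)=1/15: -0.0667 × log₂(0.0667) = 0.2605
  p(3,1)=1/15: -0.0667 × log₂(0.0667) = 0.2605
  p(3,2)=1/30: -0.0333 × log₂(0.0333) = 0.1636
  p(3,3)=1/10: -0.1000 × log₂(0.1000) = 0.3322
H(X,Y) = 3.8729 bits


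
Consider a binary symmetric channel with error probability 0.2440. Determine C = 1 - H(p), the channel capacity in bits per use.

For BSC with error probability p:
C = 1 - H(p) where H(p) is binary entropy
H(0.2440) = -0.2440 × log₂(0.2440) - 0.7560 × log₂(0.7560)
H(p) = 0.8016
C = 1 - 0.8016 = 0.1984 bits/use


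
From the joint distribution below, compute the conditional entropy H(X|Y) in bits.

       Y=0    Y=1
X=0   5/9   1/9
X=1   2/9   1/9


H(X|Y) = Σ_y p(y) H(X|Y=y)
  p(Y=0) = 7/9, H(X|Y=0) = 0.8631
  p(Y=1) = 2/9, H(X|Y=1) = 1.0000
H(X|Y) = 0.7778×0.8631 + 0.2222×1.0000 = 0.8935 bits


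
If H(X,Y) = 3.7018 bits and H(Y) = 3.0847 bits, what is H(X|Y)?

Chain rule: H(X,Y) = H(X|Y) + H(Y)
H(X|Y) = H(X,Y) - H(Y) = 3.7018 - 3.0847 = 0.6171 bits


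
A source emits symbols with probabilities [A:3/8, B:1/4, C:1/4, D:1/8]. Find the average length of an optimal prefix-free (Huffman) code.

Huffman tree construction:
Combine smallest probabilities repeatedly
Resulting codes:
  A: 11 (length 2)
  B: 01 (length 2)
  C: 10 (length 2)
  D: 00 (length 2)
Average length = Σ p(s) × length(s) = 2.0000 bits


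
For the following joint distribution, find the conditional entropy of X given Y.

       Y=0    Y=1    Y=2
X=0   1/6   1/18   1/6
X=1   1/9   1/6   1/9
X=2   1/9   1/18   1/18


H(X|Y) = Σ_y p(y) H(X|Y=y)
  p(Y=0) = 7/18, H(X|Y=0) = 1.5567
  p(Y=1) = 5/18, H(X|Y=1) = 1.3710
  p(Y=2) = 1/3, H(X|Y=2) = 1.4591
H(X|Y) = 0.3889×1.5567 + 0.2778×1.3710 + 0.3333×1.4591 = 1.4726 bits


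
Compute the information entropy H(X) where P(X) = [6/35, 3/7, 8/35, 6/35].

H(X) = -Σ p(x) log₂ p(x)
  -6/35 × log₂(6/35) = 0.4362
  -3/7 × log₂(3/7) = 0.5239
  -8/35 × log₂(8/35) = 0.4867
  -6/35 × log₂(6/35) = 0.4362
H(X) = 1.8829 bits


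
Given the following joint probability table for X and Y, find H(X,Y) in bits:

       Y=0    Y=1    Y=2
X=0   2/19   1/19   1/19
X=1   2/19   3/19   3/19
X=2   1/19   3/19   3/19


H(X,Y) = -Σ p(x,y) log₂ p(x,y)
  p(0,0)=2/19: -0.1053 × log₂(0.1053) = 0.3419
  p(0,1)=1/19: -0.0526 × log₂(0.0526) = 0.2236
  p(0,2)=1/19: -0.0526 × log₂(0.0526) = 0.2236
  p(1,0)=2/19: -0.1053 × log₂(0.1053) = 0.3419
  p(1,1)=3/19: -0.1579 × log₂(0.1579) = 0.4205
  p(1,2)=3/19: -0.1579 × log₂(0.1579) = 0.4205
  p(2,0)=1/19: -0.0526 × log₂(0.0526) = 0.2236
  p(2,1)=3/19: -0.1579 × log₂(0.1579) = 0.4205
  p(2,2)=3/19: -0.1579 × log₂(0.1579) = 0.4205
H(X,Y) = 3.0364 bits


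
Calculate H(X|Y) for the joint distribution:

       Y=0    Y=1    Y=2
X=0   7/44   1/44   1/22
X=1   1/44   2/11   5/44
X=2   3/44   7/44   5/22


H(X|Y) = Σ_y p(y) H(X|Y=y)
  p(Y=0) = 1/4, H(X|Y=0) = 1.2407
  p(Y=1) = 4/11, H(X|Y=1) = 1.2718
  p(Y=2) = 17/44, H(X|Y=2) = 1.3328
H(X|Y) = 0.2500×1.2407 + 0.3636×1.2718 + 0.3864×1.3328 = 1.2876 bits


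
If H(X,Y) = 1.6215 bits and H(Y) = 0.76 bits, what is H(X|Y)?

Chain rule: H(X,Y) = H(X|Y) + H(Y)
H(X|Y) = H(X,Y) - H(Y) = 1.6215 - 0.76 = 0.8615 bits


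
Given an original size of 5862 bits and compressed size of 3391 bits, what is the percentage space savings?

Space savings = (1 - Compressed/Original) × 100%
= (1 - 3391/5862) × 100%
= 42.15%


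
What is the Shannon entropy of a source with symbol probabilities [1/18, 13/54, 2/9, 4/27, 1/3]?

H(X) = -Σ p(x) log₂ p(x)
  -1/18 × log₂(1/18) = 0.2317
  -13/54 × log₂(13/54) = 0.4946
  -2/9 × log₂(2/9) = 0.4822
  -4/27 × log₂(4/27) = 0.4081
  -1/3 × log₂(1/3) = 0.5283
H(X) = 2.1449 bits


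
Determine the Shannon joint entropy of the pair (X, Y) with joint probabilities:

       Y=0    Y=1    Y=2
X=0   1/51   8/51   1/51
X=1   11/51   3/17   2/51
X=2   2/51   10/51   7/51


H(X,Y) = -Σ p(x,y) log₂ p(x,y)
  p(0,0)=1/51: -0.0196 × log₂(0.0196) = 0.1112
  p(0,1)=8/51: -0.1569 × log₂(0.1569) = 0.4192
  p(0,2)=1/51: -0.0196 × log₂(0.0196) = 0.1112
  p(1,0)=11/51: -0.2157 × log₂(0.2157) = 0.4773
  p(1,1)=3/17: -0.1765 × log₂(0.1765) = 0.4416
  p(1,2)=2/51: -0.0392 × log₂(0.0392) = 0.1832
  p(2,0)=2/51: -0.0392 × log₂(0.0392) = 0.1832
  p(2,1)=10/51: -0.1961 × log₂(0.1961) = 0.4609
  p(2,2)=7/51: -0.1373 × log₂(0.1373) = 0.3932
H(X,Y) = 2.7812 bits


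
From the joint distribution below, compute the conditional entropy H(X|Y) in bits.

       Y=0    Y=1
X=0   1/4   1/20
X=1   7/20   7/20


H(X|Y) = Σ_y p(y) H(X|Y=y)
  p(Y=0) = 3/5, H(X|Y=0) = 0.9799
  p(Y=1) = 2/5, H(X|Y=1) = 0.5436
H(X|Y) = 0.6000×0.9799 + 0.4000×0.5436 = 0.8053 bits


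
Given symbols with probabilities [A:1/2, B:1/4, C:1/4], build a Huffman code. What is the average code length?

Huffman tree construction:
Combine smallest probabilities repeatedly
Resulting codes:
  A: 0 (length 1)
  B: 10 (length 2)
  C: 11 (length 2)
Average length = Σ p(s) × length(s) = 1.5000 bits


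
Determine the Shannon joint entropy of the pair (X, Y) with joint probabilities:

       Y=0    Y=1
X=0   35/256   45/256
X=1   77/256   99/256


H(X,Y) = -Σ p(x,y) log₂ p(x,y)
  p(0,0)=35/256: -0.1367 × log₂(0.1367) = 0.3925
  p(0,1)=45/256: -0.1758 × log₂(0.1758) = 0.4409
  p(1,0)=77/256: -0.3008 × log₂(0.3008) = 0.5213
  p(1,1)=99/256: -0.3867 × log₂(0.3867) = 0.5301
H(X,Y) = 1.8847 bits


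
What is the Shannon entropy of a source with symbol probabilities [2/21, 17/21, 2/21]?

H(X) = -Σ p(x) log₂ p(x)
  -2/21 × log₂(2/21) = 0.3231
  -17/21 × log₂(17/21) = 0.2468
  -2/21 × log₂(2/21) = 0.3231
H(X) = 0.8929 bits


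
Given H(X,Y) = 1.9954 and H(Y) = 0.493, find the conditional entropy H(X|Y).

Chain rule: H(X,Y) = H(X|Y) + H(Y)
H(X|Y) = H(X,Y) - H(Y) = 1.9954 - 0.493 = 1.5024 bits


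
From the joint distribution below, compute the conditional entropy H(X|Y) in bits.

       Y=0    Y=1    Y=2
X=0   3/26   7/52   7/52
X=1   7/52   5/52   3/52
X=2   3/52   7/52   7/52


H(X|Y) = Σ_y p(y) H(X|Y=y)
  p(Y=0) = 4/13, H(X|Y=0) = 1.5052
  p(Y=1) = 19/52, H(X|Y=1) = 1.5683
  p(Y=2) = 17/52, H(X|Y=2) = 1.4958
H(X|Y) = 0.3077×1.5052 + 0.3654×1.5683 + 0.3269×1.4958 = 1.5252 bits


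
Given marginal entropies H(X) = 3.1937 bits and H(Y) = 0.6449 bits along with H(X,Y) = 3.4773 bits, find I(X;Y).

I(X;Y) = H(X) + H(Y) - H(X,Y)
I(X;Y) = 3.1937 + 0.6449 - 3.4773 = 0.3613 bits


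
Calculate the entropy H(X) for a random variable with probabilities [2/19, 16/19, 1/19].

H(X) = -Σ p(x) log₂ p(x)
  -2/19 × log₂(2/19) = 0.3419
  -16/19 × log₂(16/19) = 0.2088
  -1/19 × log₂(1/19) = 0.2236
H(X) = 0.7742 bits


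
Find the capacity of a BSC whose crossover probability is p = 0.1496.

For BSC with error probability p:
C = 1 - H(p) where H(p) is binary entropy
H(0.1496) = -0.1496 × log₂(0.1496) - 0.8504 × log₂(0.8504)
H(p) = 0.6088
C = 1 - 0.6088 = 0.3912 bits/use


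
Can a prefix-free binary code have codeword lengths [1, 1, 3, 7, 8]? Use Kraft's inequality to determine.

Kraft inequality: Σ 2^(-l_i) ≤ 1 for prefix-free code
Calculating: 2^(-1) + 2^(-1) + 2^(-3) + 2^(-7) + 2^(-8)
= 0.5 + 0.5 + 0.125 + 0.0078125 + 0.00390625
= 1.1367
Since 1.1367 > 1, prefix-free code does not exist


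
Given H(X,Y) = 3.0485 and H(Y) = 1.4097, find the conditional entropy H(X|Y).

Chain rule: H(X,Y) = H(X|Y) + H(Y)
H(X|Y) = H(X,Y) - H(Y) = 3.0485 - 1.4097 = 1.6388 bits


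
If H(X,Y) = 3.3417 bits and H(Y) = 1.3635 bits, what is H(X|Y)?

Chain rule: H(X,Y) = H(X|Y) + H(Y)
H(X|Y) = H(X,Y) - H(Y) = 3.3417 - 1.3635 = 1.9782 bits


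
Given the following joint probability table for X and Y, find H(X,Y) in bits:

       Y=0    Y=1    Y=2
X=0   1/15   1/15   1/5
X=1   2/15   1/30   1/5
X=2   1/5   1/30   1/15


H(X,Y) = -Σ p(x,y) log₂ p(x,y)
  p(0,0)=1/15: -0.0667 × log₂(0.0667) = 0.2605
  p(0,1)=1/15: -0.0667 × log₂(0.0667) = 0.2605
  p(0,2)=1/5: -0.2000 × log₂(0.2000) = 0.4644
  p(1,0)=2/15: -0.1333 × log₂(0.1333) = 0.3876
  p(1,1)=1/30: -0.0333 × log₂(0.0333) = 0.1636
  p(1,2)=1/5: -0.2000 × log₂(0.2000) = 0.4644
  p(2,0)=1/5: -0.2000 × log₂(0.2000) = 0.4644
  p(2,1)=1/30: -0.0333 × log₂(0.0333) = 0.1636
  p(2,2)=1/15: -0.0667 × log₂(0.0667) = 0.2605
H(X,Y) = 2.8892 bits


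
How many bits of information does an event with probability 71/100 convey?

Information content I(x) = -log₂(p(x))
I = -log₂(71/100) = -log₂(0.7100)
I = 0.4941 bits


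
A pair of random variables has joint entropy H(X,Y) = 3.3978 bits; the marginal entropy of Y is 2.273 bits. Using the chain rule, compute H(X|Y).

Chain rule: H(X,Y) = H(X|Y) + H(Y)
H(X|Y) = H(X,Y) - H(Y) = 3.3978 - 2.273 = 1.1248 bits


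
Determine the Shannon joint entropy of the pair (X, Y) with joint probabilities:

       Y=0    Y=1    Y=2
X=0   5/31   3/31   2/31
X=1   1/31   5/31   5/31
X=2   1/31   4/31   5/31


H(X,Y) = -Σ p(x,y) log₂ p(x,y)
  p(0,0)=5/31: -0.1613 × log₂(0.1613) = 0.4246
  p(0,1)=3/31: -0.0968 × log₂(0.0968) = 0.3261
  p(0,2)=2/31: -0.0645 × log₂(0.0645) = 0.2551
  p(1,0)=1/31: -0.0323 × log₂(0.0323) = 0.1598
  p(1,1)=5/31: -0.1613 × log₂(0.1613) = 0.4246
  p(1,2)=5/31: -0.1613 × log₂(0.1613) = 0.4246
  p(2,0)=1/31: -0.0323 × log₂(0.0323) = 0.1598
  p(2,1)=4/31: -0.1290 × log₂(0.1290) = 0.3812
  p(2,2)=5/31: -0.1613 × log₂(0.1613) = 0.4246
H(X,Y) = 2.9802 bits


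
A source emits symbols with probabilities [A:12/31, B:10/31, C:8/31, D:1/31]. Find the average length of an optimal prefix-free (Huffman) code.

Huffman tree construction:
Combine smallest probabilities repeatedly
Resulting codes:
  A: 0 (length 1)
  B: 11 (length 2)
  C: 101 (length 3)
  D: 100 (length 3)
Average length = Σ p(s) × length(s) = 1.9032 bits


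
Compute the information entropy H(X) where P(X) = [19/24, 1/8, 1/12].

H(X) = -Σ p(x) log₂ p(x)
  -19/24 × log₂(19/24) = 0.2668
  -1/8 × log₂(1/8) = 0.3750
  -1/12 × log₂(1/12) = 0.2987
H(X) = 0.9406 bits


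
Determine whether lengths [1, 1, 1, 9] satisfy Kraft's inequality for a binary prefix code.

Kraft inequality: Σ 2^(-l_i) ≤ 1 for prefix-free code
Calculating: 2^(-1) + 2^(-1) + 2^(-1) + 2^(-9)
= 0.5 + 0.5 + 0.5 + 0.001953125
= 1.5020
Since 1.5020 > 1, prefix-free code does not exist


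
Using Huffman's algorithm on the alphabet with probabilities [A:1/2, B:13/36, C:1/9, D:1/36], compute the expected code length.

Huffman tree construction:
Combine smallest probabilities repeatedly
Resulting codes:
  A: 0 (length 1)
  B: 11 (length 2)
  C: 101 (length 3)
  D: 100 (length 3)
Average length = Σ p(s) × length(s) = 1.6389 bits


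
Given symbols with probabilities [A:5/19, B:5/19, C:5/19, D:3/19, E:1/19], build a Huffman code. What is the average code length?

Huffman tree construction:
Combine smallest probabilities repeatedly
Resulting codes:
  A: 01 (length 2)
  B: 10 (length 2)
  C: 11 (length 2)
  D: 001 (length 3)
  E: 000 (length 3)
Average length = Σ p(s) × length(s) = 2.2105 bits


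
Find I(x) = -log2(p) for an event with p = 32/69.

Information content I(x) = -log₂(p(x))
I = -log₂(32/69) = -log₂(0.4638)
I = 1.1085 bits


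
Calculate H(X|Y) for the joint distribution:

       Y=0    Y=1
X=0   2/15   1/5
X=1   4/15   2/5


H(X|Y) = Σ_y p(y) H(X|Y=y)
  p(Y=0) = 2/5, H(X|Y=0) = 0.9183
  p(Y=1) = 3/5, H(X|Y=1) = 0.9183
H(X|Y) = 0.4000×0.9183 + 0.6000×0.9183 = 0.9183 bits


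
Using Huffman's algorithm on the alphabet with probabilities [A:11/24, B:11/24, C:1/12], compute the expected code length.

Huffman tree construction:
Combine smallest probabilities repeatedly
Resulting codes:
  A: 11 (length 2)
  B: 0 (length 1)
  C: 10 (length 2)
Average length = Σ p(s) × length(s) = 1.5417 bits


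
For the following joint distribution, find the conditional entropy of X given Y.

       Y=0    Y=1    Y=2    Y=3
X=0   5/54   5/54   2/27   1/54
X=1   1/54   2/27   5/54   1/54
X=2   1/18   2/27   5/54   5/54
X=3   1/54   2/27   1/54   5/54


H(X|Y) = Σ_y p(y) H(X|Y=y)
  p(Y=0) = 5/27, H(X|Y=0) = 1.6855
  p(Y=1) = 17/54, H(X|Y=1) = 1.9928
  p(Y=2) = 5/18, H(X|Y=2) = 1.8256
  p(Y=3) = 2/9, H(X|Y=3) = 1.6500
H(X|Y) = 0.1852×1.6855 + 0.3148×1.9928 + 0.2778×1.8256 + 0.2222×1.6500 = 1.8133 bits


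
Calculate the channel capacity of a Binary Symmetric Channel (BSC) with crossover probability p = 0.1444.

For BSC with error probability p:
C = 1 - H(p) where H(p) is binary entropy
H(0.1444) = -0.1444 × log₂(0.1444) - 0.8556 × log₂(0.8556)
H(p) = 0.5956
C = 1 - 0.5956 = 0.4044 bits/use


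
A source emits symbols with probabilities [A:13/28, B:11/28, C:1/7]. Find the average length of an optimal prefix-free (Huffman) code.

Huffman tree construction:
Combine smallest probabilities repeatedly
Resulting codes:
  A: 0 (length 1)
  B: 11 (length 2)
  C: 10 (length 2)
Average length = Σ p(s) × length(s) = 1.5357 bits


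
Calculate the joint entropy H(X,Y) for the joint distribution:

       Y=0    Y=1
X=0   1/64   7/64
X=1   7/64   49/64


H(X,Y) = -Σ p(x,y) log₂ p(x,y)
  p(0,0)=1/64: -0.0156 × log₂(0.0156) = 0.0938
  p(0,1)=7/64: -0.1094 × log₂(0.1094) = 0.3492
  p(1,0)=7/64: -0.1094 × log₂(0.1094) = 0.3492
  p(1,1)=49/64: -0.7656 × log₂(0.7656) = 0.2950
H(X,Y) = 1.0871 bits


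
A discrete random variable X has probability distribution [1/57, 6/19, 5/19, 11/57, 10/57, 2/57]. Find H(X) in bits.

H(X) = -Σ p(x) log₂ p(x)
  -1/57 × log₂(1/57) = 0.1023
  -6/19 × log₂(6/19) = 0.5251
  -5/19 × log₂(5/19) = 0.5068
  -11/57 × log₂(11/57) = 0.4580
  -10/57 × log₂(10/57) = 0.4405
  -2/57 × log₂(2/57) = 0.1696
H(X) = 2.2025 bits


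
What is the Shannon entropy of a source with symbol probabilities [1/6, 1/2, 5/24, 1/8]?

H(X) = -Σ p(x) log₂ p(x)
  -1/6 × log₂(1/6) = 0.4308
  -1/2 × log₂(1/2) = 0.5000
  -5/24 × log₂(5/24) = 0.4715
  -1/8 × log₂(1/8) = 0.3750
H(X) = 1.7773 bits


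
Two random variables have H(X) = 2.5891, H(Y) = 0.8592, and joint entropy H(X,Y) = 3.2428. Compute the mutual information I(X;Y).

I(X;Y) = H(X) + H(Y) - H(X,Y)
I(X;Y) = 2.5891 + 0.8592 - 3.2428 = 0.2055 bits


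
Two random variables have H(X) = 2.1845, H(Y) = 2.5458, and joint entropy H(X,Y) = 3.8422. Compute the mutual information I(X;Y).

I(X;Y) = H(X) + H(Y) - H(X,Y)
I(X;Y) = 2.1845 + 2.5458 - 3.8422 = 0.8881 bits


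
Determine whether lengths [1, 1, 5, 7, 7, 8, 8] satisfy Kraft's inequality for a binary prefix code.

Kraft inequality: Σ 2^(-l_i) ≤ 1 for prefix-free code
Calculating: 2^(-1) + 2^(-1) + 2^(-5) + 2^(-7) + 2^(-7) + 2^(-8) + 2^(-8)
= 0.5 + 0.5 + 0.03125 + 0.0078125 + 0.0078125 + 0.00390625 + 0.00390625
= 1.0547
Since 1.0547 > 1, prefix-free code does not exist


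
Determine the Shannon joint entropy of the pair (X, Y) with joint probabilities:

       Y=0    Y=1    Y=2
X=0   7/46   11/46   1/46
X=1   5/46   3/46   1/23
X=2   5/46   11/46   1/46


H(X,Y) = -Σ p(x,y) log₂ p(x,y)
  p(0,0)=7/46: -0.1522 × log₂(0.1522) = 0.4133
  p(0,1)=11/46: -0.2391 × log₂(0.2391) = 0.4936
  p(0,2)=1/46: -0.0217 × log₂(0.0217) = 0.1201
  p(1,0)=5/46: -0.1087 × log₂(0.1087) = 0.3480
  p(1,1)=3/46: -0.0652 × log₂(0.0652) = 0.2569
  p(1,2)=1/23: -0.0435 × log₂(0.0435) = 0.1967
  p(2,0)=5/46: -0.1087 × log₂(0.1087) = 0.3480
  p(2,1)=11/46: -0.2391 × log₂(0.2391) = 0.4936
  p(2,2)=1/46: -0.0217 × log₂(0.0217) = 0.1201
H(X,Y) = 2.7902 bits


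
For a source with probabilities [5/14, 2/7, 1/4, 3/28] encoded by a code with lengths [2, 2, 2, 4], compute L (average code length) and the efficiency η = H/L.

Average length L = Σ p_i × l_i = 2.2143 bits
Entropy H = 1.8922 bits
Efficiency η = H/L × 100% = 85.45%


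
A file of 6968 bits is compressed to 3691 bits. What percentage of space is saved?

Space savings = (1 - Compressed/Original) × 100%
= (1 - 3691/6968) × 100%
= 47.03%


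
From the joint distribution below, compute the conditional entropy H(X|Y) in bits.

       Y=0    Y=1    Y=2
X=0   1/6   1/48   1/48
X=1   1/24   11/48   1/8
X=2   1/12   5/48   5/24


H(X|Y) = Σ_y p(y) H(X|Y=y)
  p(Y=0) = 7/24, H(X|Y=0) = 1.3788
  p(Y=1) = 17/48, H(X|Y=1) = 1.1661
  p(Y=2) = 17/48, H(X|Y=2) = 1.2210
H(X|Y) = 0.2917×1.3788 + 0.3542×1.1661 + 0.3542×1.2210 = 1.2476 bits


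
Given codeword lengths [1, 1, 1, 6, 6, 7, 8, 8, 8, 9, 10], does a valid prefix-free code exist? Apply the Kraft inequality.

Kraft inequality: Σ 2^(-l_i) ≤ 1 for prefix-free code
Calculating: 2^(-1) + 2^(-1) + 2^(-1) + 2^(-6) + 2^(-6) + 2^(-7) + 2^(-8) + 2^(-8) + 2^(-8) + 2^(-9) + 2^(-10)
= 0.5 + 0.5 + 0.5 + 0.015625 + 0.015625 + 0.0078125 + 0.00390625 + 0.00390625 + 0.00390625 + 0.001953125 + 0.0009765625
= 1.5537
Since 1.5537 > 1, prefix-free code does not exist


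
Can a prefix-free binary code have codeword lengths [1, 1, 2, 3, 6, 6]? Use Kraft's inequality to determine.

Kraft inequality: Σ 2^(-l_i) ≤ 1 for prefix-free code
Calculating: 2^(-1) + 2^(-1) + 2^(-2) + 2^(-3) + 2^(-6) + 2^(-6)
= 0.5 + 0.5 + 0.25 + 0.125 + 0.015625 + 0.015625
= 1.4062
Since 1.4062 > 1, prefix-free code does not exist


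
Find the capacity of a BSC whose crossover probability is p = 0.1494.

For BSC with error probability p:
C = 1 - H(p) where H(p) is binary entropy
H(0.1494) = -0.1494 × log₂(0.1494) - 0.8506 × log₂(0.8506)
H(p) = 0.6083
C = 1 - 0.6083 = 0.3917 bits/use


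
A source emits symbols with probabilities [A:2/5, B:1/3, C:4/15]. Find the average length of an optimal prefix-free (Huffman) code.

Huffman tree construction:
Combine smallest probabilities repeatedly
Resulting codes:
  A: 0 (length 1)
  B: 11 (length 2)
  C: 10 (length 2)
Average length = Σ p(s) × length(s) = 1.6000 bits


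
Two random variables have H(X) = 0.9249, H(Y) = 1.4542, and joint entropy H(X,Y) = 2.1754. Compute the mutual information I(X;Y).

I(X;Y) = H(X) + H(Y) - H(X,Y)
I(X;Y) = 0.9249 + 1.4542 - 2.1754 = 0.2037 bits


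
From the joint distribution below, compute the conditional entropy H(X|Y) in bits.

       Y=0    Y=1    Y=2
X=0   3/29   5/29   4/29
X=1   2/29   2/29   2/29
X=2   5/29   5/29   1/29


H(X|Y) = Σ_y p(y) H(X|Y=y)
  p(Y=0) = 10/29, H(X|Y=0) = 1.4855
  p(Y=1) = 12/29, H(X|Y=1) = 1.4834
  p(Y=2) = 7/29, H(X|Y=2) = 1.3788
H(X|Y) = 0.3448×1.4855 + 0.4138×1.4834 + 0.2414×1.3788 = 1.4588 bits


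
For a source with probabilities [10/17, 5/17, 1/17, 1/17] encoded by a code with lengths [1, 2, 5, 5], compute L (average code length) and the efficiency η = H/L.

Average length L = Σ p_i × l_i = 1.7647 bits
Entropy H = 1.4505 bits
Efficiency η = H/L × 100% = 82.19%


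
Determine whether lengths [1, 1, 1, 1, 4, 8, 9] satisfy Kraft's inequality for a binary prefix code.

Kraft inequality: Σ 2^(-l_i) ≤ 1 for prefix-free code
Calculating: 2^(-1) + 2^(-1) + 2^(-1) + 2^(-1) + 2^(-4) + 2^(-8) + 2^(-9)
= 0.5 + 0.5 + 0.5 + 0.5 + 0.0625 + 0.00390625 + 0.001953125
= 2.0684
Since 2.0684 > 1, prefix-free code does not exist


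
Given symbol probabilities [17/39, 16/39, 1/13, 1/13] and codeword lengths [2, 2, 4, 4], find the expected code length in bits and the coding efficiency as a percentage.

Average length L = Σ p_i × l_i = 2.3077 bits
Entropy H = 1.6188 bits
Efficiency η = H/L × 100% = 70.15%
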